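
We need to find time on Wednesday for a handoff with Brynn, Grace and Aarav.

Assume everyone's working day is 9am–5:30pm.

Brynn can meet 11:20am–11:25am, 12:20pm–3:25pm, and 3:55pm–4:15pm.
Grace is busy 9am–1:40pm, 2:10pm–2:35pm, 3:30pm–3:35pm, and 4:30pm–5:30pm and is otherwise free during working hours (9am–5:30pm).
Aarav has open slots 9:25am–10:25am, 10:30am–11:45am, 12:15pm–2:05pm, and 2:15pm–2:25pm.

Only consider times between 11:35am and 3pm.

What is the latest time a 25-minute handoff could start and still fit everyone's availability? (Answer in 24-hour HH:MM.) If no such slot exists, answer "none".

13:40

Grace free within 09:00–17:30: 13:40–14:10, 14:35–15:30, 15:35–16:30.
Brynn ∩ Grace: 13:40–14:10, 14:35–15:25, 15:55–16:15.
Brynn ∩ Grace ∩ Aarav: 13:40–14:05.
Restricted to 11:35–15:00: 13:40–14:05.
Windows ≥ 25 min: 13:40–14:05.
Latest start in the last window 13:40–14:05 is 14:05 − 25 min = 13:40.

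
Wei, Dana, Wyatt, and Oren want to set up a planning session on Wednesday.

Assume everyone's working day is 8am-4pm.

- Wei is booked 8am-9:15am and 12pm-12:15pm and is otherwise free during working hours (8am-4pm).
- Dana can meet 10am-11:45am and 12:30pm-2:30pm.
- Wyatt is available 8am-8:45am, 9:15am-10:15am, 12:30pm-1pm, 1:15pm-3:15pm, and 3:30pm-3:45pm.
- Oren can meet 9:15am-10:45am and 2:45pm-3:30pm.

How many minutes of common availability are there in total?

15 minutes

Wei free within 08:00–16:00: 09:15–12:00, 12:15–16:00.
Wei ∩ Dana: 10:00–11:45, 12:30–14:30.
Wei ∩ Dana ∩ Wyatt: 10:00–10:15, 12:30–13:00, 13:15–14:30.
Wei ∩ Dana ∩ Wyatt ∩ Oren: 10:00–10:15.
Total common minutes: 15.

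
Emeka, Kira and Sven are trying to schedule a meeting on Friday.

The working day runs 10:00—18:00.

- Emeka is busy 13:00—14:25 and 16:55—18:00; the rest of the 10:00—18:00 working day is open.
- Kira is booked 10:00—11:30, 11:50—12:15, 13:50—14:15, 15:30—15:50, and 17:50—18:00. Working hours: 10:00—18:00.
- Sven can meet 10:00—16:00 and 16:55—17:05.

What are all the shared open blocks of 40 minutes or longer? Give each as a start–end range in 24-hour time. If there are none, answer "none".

Emeka free within 10:00–18:00: 10:00–13:00, 14:25–16:55.
Kira free within 10:00–18:00: 11:30–11:50, 12:15–13:50, 14:15–15:30, 15:50–17:50.
Emeka ∩ Kira: 11:30–11:50, 12:15–13:00, 14:25–15:30, 15:50–16:55.
Emeka ∩ Kira ∩ Sven: 11:30–11:50, 12:15–13:00, 14:25–15:30, 15:50–16:00.
Windows ≥ 40 min: 12:15–13:00, 14:25–15:30.

12:15–13:00, 14:25–15:30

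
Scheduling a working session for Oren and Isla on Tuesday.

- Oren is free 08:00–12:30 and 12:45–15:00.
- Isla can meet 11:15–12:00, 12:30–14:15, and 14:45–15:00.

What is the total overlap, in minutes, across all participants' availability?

Oren ∩ Isla: 11:15–12:00, 12:45–14:15, 14:45–15:00.
Total common minutes: 45 + 90 + 15 = 150.

150 minutes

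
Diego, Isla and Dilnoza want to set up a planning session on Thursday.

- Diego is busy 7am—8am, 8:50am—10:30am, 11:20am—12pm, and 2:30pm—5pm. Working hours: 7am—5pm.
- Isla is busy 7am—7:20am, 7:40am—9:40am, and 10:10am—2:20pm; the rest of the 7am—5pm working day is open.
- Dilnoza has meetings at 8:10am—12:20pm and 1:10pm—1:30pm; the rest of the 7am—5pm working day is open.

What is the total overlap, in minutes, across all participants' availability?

10 minutes

Diego free within 07:00–17:00: 08:00–08:50, 10:30–11:20, 12:00–14:30.
Isla free within 07:00–17:00: 07:20–07:40, 09:40–10:10, 14:20–17:00.
Dilnoza free within 07:00–17:00: 07:00–08:10, 12:20–13:10, 13:30–17:00.
Diego ∩ Isla: 14:20–14:30.
Diego ∩ Isla ∩ Dilnoza: 14:20–14:30.
Total common minutes: 10.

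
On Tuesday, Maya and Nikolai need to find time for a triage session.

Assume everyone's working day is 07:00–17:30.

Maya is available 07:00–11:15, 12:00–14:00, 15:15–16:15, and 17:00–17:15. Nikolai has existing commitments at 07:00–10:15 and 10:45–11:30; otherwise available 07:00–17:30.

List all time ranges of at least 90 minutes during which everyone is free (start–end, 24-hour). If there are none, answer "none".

Nikolai free within 07:00–17:30: 10:15–10:45, 11:30–17:30.
Maya ∩ Nikolai: 10:15–10:45, 12:00–14:00, 15:15–16:15, 17:00–17:15.
Windows ≥ 90 min: 12:00–14:00.

12:00–14:00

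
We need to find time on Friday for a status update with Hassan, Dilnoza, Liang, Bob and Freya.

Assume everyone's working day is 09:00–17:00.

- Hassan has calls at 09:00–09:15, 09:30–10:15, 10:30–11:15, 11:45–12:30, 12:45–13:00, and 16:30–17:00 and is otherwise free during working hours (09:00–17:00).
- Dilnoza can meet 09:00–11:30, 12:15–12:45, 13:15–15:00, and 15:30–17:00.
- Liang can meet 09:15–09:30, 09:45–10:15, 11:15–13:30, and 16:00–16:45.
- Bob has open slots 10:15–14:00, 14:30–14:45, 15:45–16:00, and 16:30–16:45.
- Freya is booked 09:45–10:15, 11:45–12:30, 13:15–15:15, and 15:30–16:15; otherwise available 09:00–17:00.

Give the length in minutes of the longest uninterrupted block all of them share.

Hassan free within 09:00–17:00: 09:15–09:30, 10:15–10:30, 11:15–11:45, 12:30–12:45, 13:00–16:30.
Freya free within 09:00–17:00: 09:00–09:45, 10:15–11:45, 12:30–13:15, 15:15–15:30, 16:15–17:00.
Hassan ∩ Dilnoza: 09:15–09:30, 10:15–10:30, 11:15–11:30, 12:30–12:45, 13:15–15:00, 15:30–16:30.
Hassan ∩ Dilnoza ∩ Liang: 09:15–09:30, 11:15–11:30, 12:30–12:45, 13:15–13:30, 16:00–16:30.
Hassan ∩ Dilnoza ∩ Liang ∩ Bob: 11:15–11:30, 12:30–12:45, 13:15–13:30.
Hassan ∩ Dilnoza ∩ Liang ∩ Bob ∩ Freya: 11:15–11:30, 12:30–12:45.
Common window lengths: 15, 15 min; longest is 15.

15 minutes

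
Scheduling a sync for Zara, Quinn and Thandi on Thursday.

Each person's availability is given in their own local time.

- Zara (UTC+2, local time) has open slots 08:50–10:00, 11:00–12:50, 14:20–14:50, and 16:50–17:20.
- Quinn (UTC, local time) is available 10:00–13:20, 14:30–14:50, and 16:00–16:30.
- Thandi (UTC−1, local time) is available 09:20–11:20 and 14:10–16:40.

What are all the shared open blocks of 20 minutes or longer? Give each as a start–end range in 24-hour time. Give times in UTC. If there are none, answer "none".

Zara → UTC: 06:50–08:00, 09:00–10:50, 12:20–12:50, 14:50–15:20.
Quinn → UTC: 10:00–13:20, 14:30–14:50, 16:00–16:30.
Thandi → UTC: 10:20–12:20, 15:10–17:40.
Zara ∩ Quinn: 10:00–10:50, 12:20–12:50.
Zara ∩ Quinn ∩ Thandi: 10:20–10:50.
Windows ≥ 20 min: 10:20–10:50.

10:20–10:50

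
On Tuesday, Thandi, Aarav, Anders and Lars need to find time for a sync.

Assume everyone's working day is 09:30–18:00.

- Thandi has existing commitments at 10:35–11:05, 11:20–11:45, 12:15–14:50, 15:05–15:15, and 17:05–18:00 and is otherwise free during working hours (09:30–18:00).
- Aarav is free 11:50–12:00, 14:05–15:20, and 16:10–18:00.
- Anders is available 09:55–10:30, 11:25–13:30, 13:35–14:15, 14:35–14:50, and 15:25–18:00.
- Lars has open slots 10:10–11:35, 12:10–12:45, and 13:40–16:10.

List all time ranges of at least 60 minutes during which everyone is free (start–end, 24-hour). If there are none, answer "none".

none

Thandi free within 09:30–18:00: 09:30–10:35, 11:05–11:20, 11:45–12:15, 14:50–15:05, 15:15–17:05.
Thandi ∩ Aarav: 11:50–12:00, 14:50–15:05, 15:15–15:20, 16:10–17:05.
Thandi ∩ Aarav ∩ Anders: 11:50–12:00, 16:10–17:05.
Thandi ∩ Aarav ∩ Anders ∩ Lars: (none).
Windows ≥ 60 min: (none).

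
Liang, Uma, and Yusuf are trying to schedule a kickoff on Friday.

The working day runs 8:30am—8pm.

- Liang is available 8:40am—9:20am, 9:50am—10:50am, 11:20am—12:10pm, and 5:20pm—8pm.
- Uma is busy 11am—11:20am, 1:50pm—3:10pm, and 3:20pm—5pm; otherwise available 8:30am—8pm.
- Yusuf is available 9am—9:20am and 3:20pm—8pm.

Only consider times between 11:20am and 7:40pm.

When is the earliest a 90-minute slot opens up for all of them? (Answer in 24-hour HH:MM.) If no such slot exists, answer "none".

17:20

Uma free within 08:30–20:00: 08:30–11:00, 11:20–13:50, 15:10–15:20, 17:00–20:00.
Liang ∩ Uma: 08:40–09:20, 09:50–10:50, 11:20–12:10, 17:20–20:00.
Liang ∩ Uma ∩ Yusuf: 09:00–09:20, 17:20–20:00.
Restricted to 11:20–19:40: 17:20–19:40.
Windows ≥ 90 min: 17:20–19:40.
Earliest such window starts at 17:20.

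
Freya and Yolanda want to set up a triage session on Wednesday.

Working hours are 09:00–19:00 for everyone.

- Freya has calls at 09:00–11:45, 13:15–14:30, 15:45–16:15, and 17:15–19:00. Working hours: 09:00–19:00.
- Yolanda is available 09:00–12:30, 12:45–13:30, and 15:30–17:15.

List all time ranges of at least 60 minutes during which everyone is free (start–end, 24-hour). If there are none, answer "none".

16:15–17:15

Freya free within 09:00–19:00: 11:45–13:15, 14:30–15:45, 16:15–17:15.
Freya ∩ Yolanda: 11:45–12:30, 12:45–13:15, 15:30–15:45, 16:15–17:15.
Windows ≥ 60 min: 16:15–17:15.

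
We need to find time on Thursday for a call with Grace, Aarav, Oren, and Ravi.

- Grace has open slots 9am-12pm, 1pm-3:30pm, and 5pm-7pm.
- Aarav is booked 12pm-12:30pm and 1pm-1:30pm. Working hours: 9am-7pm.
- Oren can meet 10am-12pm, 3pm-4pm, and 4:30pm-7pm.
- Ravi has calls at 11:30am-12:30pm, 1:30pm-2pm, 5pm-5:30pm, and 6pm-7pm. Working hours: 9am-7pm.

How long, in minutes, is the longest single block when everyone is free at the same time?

Aarav free within 09:00–19:00: 09:00–12:00, 12:30–13:00, 13:30–19:00.
Ravi free within 09:00–19:00: 09:00–11:30, 12:30–13:30, 14:00–17:00, 17:30–18:00.
Grace ∩ Aarav: 09:00–12:00, 13:30–15:30, 17:00–19:00.
Grace ∩ Aarav ∩ Oren: 10:00–12:00, 15:00–15:30, 17:00–19:00.
Grace ∩ Aarav ∩ Oren ∩ Ravi: 10:00–11:30, 15:00–15:30, 17:30–18:00.
Common window lengths: 90, 30, 30 min; longest is 90.

90 minutes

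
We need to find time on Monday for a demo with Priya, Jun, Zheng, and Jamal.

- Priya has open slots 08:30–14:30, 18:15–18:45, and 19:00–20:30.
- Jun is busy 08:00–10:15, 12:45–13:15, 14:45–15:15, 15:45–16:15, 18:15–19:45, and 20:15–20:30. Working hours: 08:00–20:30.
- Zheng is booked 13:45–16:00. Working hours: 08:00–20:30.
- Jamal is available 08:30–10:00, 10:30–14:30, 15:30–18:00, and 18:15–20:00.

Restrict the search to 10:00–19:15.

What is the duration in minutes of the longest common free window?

135 minutes

Jun free within 08:00–20:30: 10:15–12:45, 13:15–14:45, 15:15–15:45, 16:15–18:15, 19:45–20:15.
Zheng free within 08:00–20:30: 08:00–13:45, 16:00–20:30.
Priya ∩ Jun: 10:15–12:45, 13:15–14:30, 19:45–20:15.
Priya ∩ Jun ∩ Zheng: 10:15–12:45, 13:15–13:45, 19:45–20:15.
Priya ∩ Jun ∩ Zheng ∩ Jamal: 10:30–12:45, 13:15–13:45, 19:45–20:00.
Restricted to 10:00–19:15: 10:30–12:45, 13:15–13:45.
Common window lengths: 135, 30 min; longest is 135.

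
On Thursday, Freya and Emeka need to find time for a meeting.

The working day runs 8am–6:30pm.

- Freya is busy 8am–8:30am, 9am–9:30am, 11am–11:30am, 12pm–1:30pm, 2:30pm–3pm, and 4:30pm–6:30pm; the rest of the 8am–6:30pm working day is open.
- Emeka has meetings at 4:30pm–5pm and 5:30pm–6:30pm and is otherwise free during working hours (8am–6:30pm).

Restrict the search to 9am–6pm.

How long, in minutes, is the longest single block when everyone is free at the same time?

90 minutes

Freya free within 08:00–18:30: 08:30–09:00, 09:30–11:00, 11:30–12:00, 13:30–14:30, 15:00–16:30.
Emeka free within 08:00–18:30: 08:00–16:30, 17:00–17:30.
Freya ∩ Emeka: 08:30–09:00, 09:30–11:00, 11:30–12:00, 13:30–14:30, 15:00–16:30.
Restricted to 09:00–18:00: 09:30–11:00, 11:30–12:00, 13:30–14:30, 15:00–16:30.
Common window lengths: 90, 30, 60, 90 min; longest is 90.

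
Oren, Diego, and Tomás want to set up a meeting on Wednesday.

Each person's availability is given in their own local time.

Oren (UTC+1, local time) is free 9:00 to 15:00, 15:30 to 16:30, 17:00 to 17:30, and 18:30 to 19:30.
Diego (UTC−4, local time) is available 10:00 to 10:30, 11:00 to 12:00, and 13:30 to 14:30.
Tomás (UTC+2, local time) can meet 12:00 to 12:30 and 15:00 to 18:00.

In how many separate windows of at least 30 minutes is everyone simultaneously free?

Oren → UTC: 08:00–14:00, 14:30–15:30, 16:00–16:30, 17:30–18:30.
Diego → UTC: 14:00–14:30, 15:00–16:00, 17:30–18:30.
Tomás → UTC: 10:00–10:30, 13:00–16:00.
Oren ∩ Diego: 15:00–15:30, 17:30–18:30.
Oren ∩ Diego ∩ Tomás: 15:00–15:30.
Windows ≥ 30 min: 15:00–15:30.
That's 1 window.

1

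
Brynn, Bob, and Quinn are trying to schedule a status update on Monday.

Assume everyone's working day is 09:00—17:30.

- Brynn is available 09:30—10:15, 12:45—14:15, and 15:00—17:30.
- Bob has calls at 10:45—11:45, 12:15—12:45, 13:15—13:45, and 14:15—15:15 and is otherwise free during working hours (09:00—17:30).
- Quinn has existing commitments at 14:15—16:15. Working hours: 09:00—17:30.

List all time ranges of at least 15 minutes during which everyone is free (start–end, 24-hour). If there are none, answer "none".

Bob free within 09:00–17:30: 09:00–10:45, 11:45–12:15, 12:45–13:15, 13:45–14:15, 15:15–17:30.
Quinn free within 09:00–17:30: 09:00–14:15, 16:15–17:30.
Brynn ∩ Bob: 09:30–10:15, 12:45–13:15, 13:45–14:15, 15:15–17:30.
Brynn ∩ Bob ∩ Quinn: 09:30–10:15, 12:45–13:15, 13:45–14:15, 16:15–17:30.
Windows ≥ 15 min: 09:30–10:15, 12:45–13:15, 13:45–14:15, 16:15–17:30.

09:30–10:15, 12:45–13:15, 13:45–14:15, 16:15–17:30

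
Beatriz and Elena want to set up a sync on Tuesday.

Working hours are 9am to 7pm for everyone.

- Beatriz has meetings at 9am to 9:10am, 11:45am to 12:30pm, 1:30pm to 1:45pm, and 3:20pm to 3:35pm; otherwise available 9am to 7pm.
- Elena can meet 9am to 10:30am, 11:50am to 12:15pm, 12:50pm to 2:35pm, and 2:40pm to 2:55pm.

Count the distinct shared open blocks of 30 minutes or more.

3

Beatriz free within 09:00–19:00: 09:10–11:45, 12:30–13:30, 13:45–15:20, 15:35–19:00.
Beatriz ∩ Elena: 09:10–10:30, 12:50–13:30, 13:45–14:35, 14:40–14:55.
Windows ≥ 30 min: 09:10–10:30, 12:50–13:30, 13:45–14:35.
That's 3 windows.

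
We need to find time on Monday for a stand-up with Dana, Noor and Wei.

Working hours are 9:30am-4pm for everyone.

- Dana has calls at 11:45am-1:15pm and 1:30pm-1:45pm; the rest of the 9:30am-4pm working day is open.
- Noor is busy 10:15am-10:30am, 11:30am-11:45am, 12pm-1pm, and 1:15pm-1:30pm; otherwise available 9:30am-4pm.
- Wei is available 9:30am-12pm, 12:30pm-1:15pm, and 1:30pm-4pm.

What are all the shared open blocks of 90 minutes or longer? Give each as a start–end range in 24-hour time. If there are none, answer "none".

13:45–16:00

Dana free within 09:30–16:00: 09:30–11:45, 13:15–13:30, 13:45–16:00.
Noor free within 09:30–16:00: 09:30–10:15, 10:30–11:30, 11:45–12:00, 13:00–13:15, 13:30–16:00.
Dana ∩ Noor: 09:30–10:15, 10:30–11:30, 13:45–16:00.
Dana ∩ Noor ∩ Wei: 09:30–10:15, 10:30–11:30, 13:45–16:00.
Windows ≥ 90 min: 13:45–16:00.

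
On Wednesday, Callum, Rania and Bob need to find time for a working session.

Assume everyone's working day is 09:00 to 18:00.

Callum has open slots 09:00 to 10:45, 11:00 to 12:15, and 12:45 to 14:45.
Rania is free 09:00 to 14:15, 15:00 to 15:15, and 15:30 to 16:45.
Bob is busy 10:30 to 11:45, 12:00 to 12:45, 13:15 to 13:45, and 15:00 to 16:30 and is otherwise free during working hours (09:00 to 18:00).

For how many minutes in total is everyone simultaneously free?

Bob free within 09:00–18:00: 09:00–10:30, 11:45–12:00, 12:45–13:15, 13:45–15:00, 16:30–18:00.
Callum ∩ Rania: 09:00–10:45, 11:00–12:15, 12:45–14:15.
Callum ∩ Rania ∩ Bob: 09:00–10:30, 11:45–12:00, 12:45–13:15, 13:45–14:15.
Total common minutes: 90 + 15 + 30 + 30 = 165.

165 minutes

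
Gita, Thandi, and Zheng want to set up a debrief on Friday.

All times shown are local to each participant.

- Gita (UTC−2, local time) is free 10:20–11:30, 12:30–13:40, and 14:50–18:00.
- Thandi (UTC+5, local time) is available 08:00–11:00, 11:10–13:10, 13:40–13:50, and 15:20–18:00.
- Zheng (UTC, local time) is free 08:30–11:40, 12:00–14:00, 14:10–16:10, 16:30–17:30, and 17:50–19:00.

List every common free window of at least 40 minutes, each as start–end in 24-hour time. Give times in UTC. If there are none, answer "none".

12:20–13:00

Gita → UTC: 12:20–13:30, 14:30–15:40, 16:50–20:00.
Thandi → UTC: 03:00–06:00, 06:10–08:10, 08:40–08:50, 10:20–13:00.
Zheng → UTC: 08:30–11:40, 12:00–14:00, 14:10–16:10, 16:30–17:30, 17:50–19:00.
Gita ∩ Thandi: 12:20–13:00.
Gita ∩ Thandi ∩ Zheng: 12:20–13:00.
Windows ≥ 40 min: 12:20–13:00.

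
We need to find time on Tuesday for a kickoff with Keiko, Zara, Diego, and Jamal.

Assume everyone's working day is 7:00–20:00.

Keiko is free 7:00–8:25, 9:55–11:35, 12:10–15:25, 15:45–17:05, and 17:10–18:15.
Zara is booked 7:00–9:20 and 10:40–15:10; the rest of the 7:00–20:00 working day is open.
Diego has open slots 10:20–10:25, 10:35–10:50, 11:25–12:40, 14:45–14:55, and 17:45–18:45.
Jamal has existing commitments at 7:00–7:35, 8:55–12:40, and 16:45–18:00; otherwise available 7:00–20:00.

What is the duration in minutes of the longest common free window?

Zara free within 07:00–20:00: 09:20–10:40, 15:10–20:00.
Jamal free within 07:00–20:00: 07:35–08:55, 12:40–16:45, 18:00–20:00.
Keiko ∩ Zara: 09:55–10:40, 15:10–15:25, 15:45–17:05, 17:10–18:15.
Keiko ∩ Zara ∩ Diego: 10:20–10:25, 10:35–10:40, 17:45–18:15.
Keiko ∩ Zara ∩ Diego ∩ Jamal: 18:00–18:15.
Single common window of 15 minutes.

15 minutes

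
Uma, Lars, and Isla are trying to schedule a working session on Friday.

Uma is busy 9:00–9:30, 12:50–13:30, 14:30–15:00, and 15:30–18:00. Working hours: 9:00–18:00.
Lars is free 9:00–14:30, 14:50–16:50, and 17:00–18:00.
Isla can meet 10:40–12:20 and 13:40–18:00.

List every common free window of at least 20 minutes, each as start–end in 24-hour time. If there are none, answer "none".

10:40–12:20, 13:40–14:30, 15:00–15:30

Uma free within 09:00–18:00: 09:30–12:50, 13:30–14:30, 15:00–15:30.
Uma ∩ Lars: 09:30–12:50, 13:30–14:30, 15:00–15:30.
Uma ∩ Lars ∩ Isla: 10:40–12:20, 13:40–14:30, 15:00–15:30.
Windows ≥ 20 min: 10:40–12:20, 13:40–14:30, 15:00–15:30.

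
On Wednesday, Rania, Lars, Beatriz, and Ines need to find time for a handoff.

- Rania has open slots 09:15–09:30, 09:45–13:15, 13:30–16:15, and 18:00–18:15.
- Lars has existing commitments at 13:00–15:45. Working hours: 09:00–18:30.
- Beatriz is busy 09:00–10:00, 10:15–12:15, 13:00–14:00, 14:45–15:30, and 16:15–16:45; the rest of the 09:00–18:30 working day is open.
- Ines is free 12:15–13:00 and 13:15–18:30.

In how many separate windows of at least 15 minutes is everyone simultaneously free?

3

Lars free within 09:00–18:30: 09:00–13:00, 15:45–18:30.
Beatriz free within 09:00–18:30: 10:00–10:15, 12:15–13:00, 14:00–14:45, 15:30–16:15, 16:45–18:30.
Rania ∩ Lars: 09:15–09:30, 09:45–13:00, 15:45–16:15, 18:00–18:15.
Rania ∩ Lars ∩ Beatriz: 10:00–10:15, 12:15–13:00, 15:45–16:15, 18:00–18:15.
Rania ∩ Lars ∩ Beatriz ∩ Ines: 12:15–13:00, 15:45–16:15, 18:00–18:15.
Windows ≥ 15 min: 12:15–13:00, 15:45–16:15, 18:00–18:15.
That's 3 windows.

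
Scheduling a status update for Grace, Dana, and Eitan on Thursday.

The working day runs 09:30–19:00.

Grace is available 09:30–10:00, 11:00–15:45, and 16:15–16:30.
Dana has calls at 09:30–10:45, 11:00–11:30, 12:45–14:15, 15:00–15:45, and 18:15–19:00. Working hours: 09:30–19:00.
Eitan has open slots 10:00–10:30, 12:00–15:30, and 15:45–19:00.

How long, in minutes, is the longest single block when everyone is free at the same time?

45 minutes

Dana free within 09:30–19:00: 10:45–11:00, 11:30–12:45, 14:15–15:00, 15:45–18:15.
Grace ∩ Dana: 11:30–12:45, 14:15–15:00, 16:15–16:30.
Grace ∩ Dana ∩ Eitan: 12:00–12:45, 14:15–15:00, 16:15–16:30.
Common window lengths: 45, 45, 15 min; longest is 45.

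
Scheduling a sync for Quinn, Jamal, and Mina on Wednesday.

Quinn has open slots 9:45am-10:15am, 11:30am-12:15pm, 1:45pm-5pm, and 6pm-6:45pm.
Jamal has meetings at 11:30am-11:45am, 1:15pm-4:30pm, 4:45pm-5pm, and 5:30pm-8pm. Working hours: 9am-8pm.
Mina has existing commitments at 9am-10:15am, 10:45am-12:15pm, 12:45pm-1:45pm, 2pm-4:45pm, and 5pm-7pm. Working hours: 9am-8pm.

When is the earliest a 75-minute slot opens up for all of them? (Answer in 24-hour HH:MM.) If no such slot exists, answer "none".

none

Jamal free within 09:00–20:00: 09:00–11:30, 11:45–13:15, 16:30–16:45, 17:00–17:30.
Mina free within 09:00–20:00: 10:15–10:45, 12:15–12:45, 13:45–14:00, 16:45–17:00, 19:00–20:00.
Quinn ∩ Jamal: 09:45–10:15, 11:45–12:15, 16:30–16:45.
Quinn ∩ Jamal ∩ Mina: (none).
Windows ≥ 75 min: (none).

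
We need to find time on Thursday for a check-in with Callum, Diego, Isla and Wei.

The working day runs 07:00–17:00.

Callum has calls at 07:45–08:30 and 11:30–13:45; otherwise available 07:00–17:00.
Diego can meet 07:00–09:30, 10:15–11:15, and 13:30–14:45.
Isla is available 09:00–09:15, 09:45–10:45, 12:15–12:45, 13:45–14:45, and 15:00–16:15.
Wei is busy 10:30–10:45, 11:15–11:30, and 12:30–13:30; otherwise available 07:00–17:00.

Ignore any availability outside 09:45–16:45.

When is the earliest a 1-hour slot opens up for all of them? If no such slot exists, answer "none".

Callum free within 07:00–17:00: 07:00–07:45, 08:30–11:30, 13:45–17:00.
Wei free within 07:00–17:00: 07:00–10:30, 10:45–11:15, 11:30–12:30, 13:30–17:00.
Callum ∩ Diego: 07:00–07:45, 08:30–09:30, 10:15–11:15, 13:45–14:45.
Callum ∩ Diego ∩ Isla: 09:00–09:15, 10:15–10:45, 13:45–14:45.
Callum ∩ Diego ∩ Isla ∩ Wei: 09:00–09:15, 10:15–10:30, 13:45–14:45.
Restricted to 09:45–16:45: 10:15–10:30, 13:45–14:45.
Windows ≥ 60 min: 13:45–14:45.
Earliest such window starts at 13:45.

13:45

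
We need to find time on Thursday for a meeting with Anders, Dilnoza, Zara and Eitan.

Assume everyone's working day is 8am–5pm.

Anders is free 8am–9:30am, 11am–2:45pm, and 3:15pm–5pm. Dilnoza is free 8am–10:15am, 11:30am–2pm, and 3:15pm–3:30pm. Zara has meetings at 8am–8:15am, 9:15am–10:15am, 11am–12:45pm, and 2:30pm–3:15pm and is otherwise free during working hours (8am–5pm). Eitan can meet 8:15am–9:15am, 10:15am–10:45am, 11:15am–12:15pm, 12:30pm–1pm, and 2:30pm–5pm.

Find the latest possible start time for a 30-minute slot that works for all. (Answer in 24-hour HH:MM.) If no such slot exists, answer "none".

Zara free within 08:00–17:00: 08:15–09:15, 10:15–11:00, 12:45–14:30, 15:15–17:00.
Anders ∩ Dilnoza: 08:00–09:30, 11:30–14:00, 15:15–15:30.
Anders ∩ Dilnoza ∩ Zara: 08:15–09:15, 12:45–14:00, 15:15–15:30.
Anders ∩ Dilnoza ∩ Zara ∩ Eitan: 08:15–09:15, 12:45–13:00, 15:15–15:30.
Windows ≥ 30 min: 08:15–09:15.
Latest start in the last window 08:15–09:15 is 09:15 − 30 min = 08:45.

08:45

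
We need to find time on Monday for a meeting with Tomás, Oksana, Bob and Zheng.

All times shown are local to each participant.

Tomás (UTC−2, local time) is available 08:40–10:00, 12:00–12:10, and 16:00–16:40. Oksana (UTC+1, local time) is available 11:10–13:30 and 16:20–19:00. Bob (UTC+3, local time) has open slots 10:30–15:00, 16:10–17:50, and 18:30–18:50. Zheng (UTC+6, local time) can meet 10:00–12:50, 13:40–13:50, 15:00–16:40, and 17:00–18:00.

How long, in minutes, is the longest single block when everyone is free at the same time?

Tomás → UTC: 10:40–12:00, 14:00–14:10, 18:00–18:40.
Oksana → UTC: 10:10–12:30, 15:20–18:00.
Bob → UTC: 07:30–12:00, 13:10–14:50, 15:30–15:50.
Zheng → UTC: 04:00–06:50, 07:40–07:50, 09:00–10:40, 11:00–12:00.
Tomás ∩ Oksana: 10:40–12:00.
Tomás ∩ Oksana ∩ Bob: 10:40–12:00.
Tomás ∩ Oksana ∩ Bob ∩ Zheng: 11:00–12:00.
Single common window of 60 minutes.

60 minutes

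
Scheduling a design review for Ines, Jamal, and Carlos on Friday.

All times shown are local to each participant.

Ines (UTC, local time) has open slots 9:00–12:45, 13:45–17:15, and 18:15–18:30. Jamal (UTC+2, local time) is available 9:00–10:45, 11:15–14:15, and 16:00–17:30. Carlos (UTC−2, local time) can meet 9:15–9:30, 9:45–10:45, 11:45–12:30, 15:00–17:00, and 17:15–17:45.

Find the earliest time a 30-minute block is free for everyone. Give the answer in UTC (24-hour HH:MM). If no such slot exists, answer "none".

Ines → UTC: 09:00–12:45, 13:45–17:15, 18:15–18:30.
Jamal → UTC: 07:00–08:45, 09:15–12:15, 14:00–15:30.
Carlos → UTC: 11:15–11:30, 11:45–12:45, 13:45–14:30, 17:00–19:00, 19:15–19:45.
Ines ∩ Jamal: 09:15–12:15, 14:00–15:30.
Ines ∩ Jamal ∩ Carlos: 11:15–11:30, 11:45–12:15, 14:00–14:30.
Windows ≥ 30 min: 11:45–12:15, 14:00–14:30.
Earliest such window starts at 11:45.

11:45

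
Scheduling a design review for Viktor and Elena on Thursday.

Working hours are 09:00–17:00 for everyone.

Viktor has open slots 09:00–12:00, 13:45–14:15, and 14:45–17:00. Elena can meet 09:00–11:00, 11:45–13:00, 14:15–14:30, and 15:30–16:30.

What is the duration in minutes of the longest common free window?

120 minutes

Viktor ∩ Elena: 09:00–11:00, 11:45–12:00, 15:30–16:30.
Common window lengths: 120, 15, 60 min; longest is 120.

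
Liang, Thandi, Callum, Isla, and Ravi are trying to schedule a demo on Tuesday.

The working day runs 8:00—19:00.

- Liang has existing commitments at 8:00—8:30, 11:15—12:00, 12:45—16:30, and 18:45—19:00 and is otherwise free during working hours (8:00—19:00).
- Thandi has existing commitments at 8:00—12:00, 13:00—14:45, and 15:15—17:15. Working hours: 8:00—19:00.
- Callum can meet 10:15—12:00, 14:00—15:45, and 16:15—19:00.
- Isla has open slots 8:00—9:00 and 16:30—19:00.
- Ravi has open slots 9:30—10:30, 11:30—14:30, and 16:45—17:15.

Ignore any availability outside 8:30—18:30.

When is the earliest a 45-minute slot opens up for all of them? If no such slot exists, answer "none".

Liang free within 08:00–19:00: 08:30–11:15, 12:00–12:45, 16:30–18:45.
Thandi free within 08:00–19:00: 12:00–13:00, 14:45–15:15, 17:15–19:00.
Liang ∩ Thandi: 12:00–12:45, 17:15–18:45.
Liang ∩ Thandi ∩ Callum: 17:15–18:45.
Liang ∩ Thandi ∩ Callum ∩ Isla: 17:15–18:45.
Liang ∩ Thandi ∩ Callum ∩ Isla ∩ Ravi: (none).
Restricted to 08:30–18:30: (none).
Windows ≥ 45 min: (none).

none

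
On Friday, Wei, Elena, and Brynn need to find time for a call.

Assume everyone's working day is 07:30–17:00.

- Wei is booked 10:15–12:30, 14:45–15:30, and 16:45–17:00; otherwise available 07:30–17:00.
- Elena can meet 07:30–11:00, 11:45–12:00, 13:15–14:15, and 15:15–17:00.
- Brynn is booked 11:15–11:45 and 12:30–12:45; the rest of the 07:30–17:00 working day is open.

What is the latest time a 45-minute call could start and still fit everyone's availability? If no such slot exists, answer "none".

16:00

Wei free within 07:30–17:00: 07:30–10:15, 12:30–14:45, 15:30–16:45.
Brynn free within 07:30–17:00: 07:30–11:15, 11:45–12:30, 12:45–17:00.
Wei ∩ Elena: 07:30–10:15, 13:15–14:15, 15:30–16:45.
Wei ∩ Elena ∩ Brynn: 07:30–10:15, 13:15–14:15, 15:30–16:45.
Windows ≥ 45 min: 07:30–10:15, 13:15–14:15, 15:30–16:45.
Latest start in the last window 15:30–16:45 is 16:45 − 45 min = 16:00.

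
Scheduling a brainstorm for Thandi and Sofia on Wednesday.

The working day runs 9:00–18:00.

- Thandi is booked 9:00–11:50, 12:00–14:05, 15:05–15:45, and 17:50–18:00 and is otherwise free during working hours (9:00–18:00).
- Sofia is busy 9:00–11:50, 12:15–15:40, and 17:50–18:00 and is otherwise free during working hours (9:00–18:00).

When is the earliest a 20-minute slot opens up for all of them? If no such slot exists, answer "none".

15:45

Thandi free within 09:00–18:00: 11:50–12:00, 14:05–15:05, 15:45–17:50.
Sofia free within 09:00–18:00: 11:50–12:15, 15:40–17:50.
Thandi ∩ Sofia: 11:50–12:00, 15:45–17:50.
Windows ≥ 20 min: 15:45–17:50.
Earliest such window starts at 15:45.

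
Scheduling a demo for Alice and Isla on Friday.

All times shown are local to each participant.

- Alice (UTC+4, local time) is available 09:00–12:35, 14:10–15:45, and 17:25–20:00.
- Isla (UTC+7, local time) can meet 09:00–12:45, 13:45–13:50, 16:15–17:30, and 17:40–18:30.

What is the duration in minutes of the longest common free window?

Alice → UTC: 05:00–08:35, 10:10–11:45, 13:25–16:00.
Isla → UTC: 02:00–05:45, 06:45–06:50, 09:15–10:30, 10:40–11:30.
Alice ∩ Isla: 05:00–05:45, 06:45–06:50, 10:10–10:30, 10:40–11:30.
Common window lengths: 45, 5, 20, 50 min; longest is 50.

50 minutes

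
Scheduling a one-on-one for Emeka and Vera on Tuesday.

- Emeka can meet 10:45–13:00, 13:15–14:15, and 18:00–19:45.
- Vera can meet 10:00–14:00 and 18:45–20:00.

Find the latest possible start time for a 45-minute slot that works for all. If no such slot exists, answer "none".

Emeka ∩ Vera: 10:45–13:00, 13:15–14:00, 18:45–19:45.
Windows ≥ 45 min: 10:45–13:00, 13:15–14:00, 18:45–19:45.
Latest start in the last window 18:45–19:45 is 19:45 − 45 min = 19:00.

19:00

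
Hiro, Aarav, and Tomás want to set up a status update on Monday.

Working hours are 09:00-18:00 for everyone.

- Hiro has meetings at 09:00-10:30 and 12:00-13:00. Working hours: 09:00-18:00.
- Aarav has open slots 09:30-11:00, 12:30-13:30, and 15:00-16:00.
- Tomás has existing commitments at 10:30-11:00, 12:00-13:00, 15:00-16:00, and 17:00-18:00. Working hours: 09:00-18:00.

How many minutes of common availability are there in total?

30 minutes

Hiro free within 09:00–18:00: 10:30–12:00, 13:00–18:00.
Tomás free within 09:00–18:00: 09:00–10:30, 11:00–12:00, 13:00–15:00, 16:00–17:00.
Hiro ∩ Aarav: 10:30–11:00, 13:00–13:30, 15:00–16:00.
Hiro ∩ Aarav ∩ Tomás: 13:00–13:30.
Total common minutes: 30.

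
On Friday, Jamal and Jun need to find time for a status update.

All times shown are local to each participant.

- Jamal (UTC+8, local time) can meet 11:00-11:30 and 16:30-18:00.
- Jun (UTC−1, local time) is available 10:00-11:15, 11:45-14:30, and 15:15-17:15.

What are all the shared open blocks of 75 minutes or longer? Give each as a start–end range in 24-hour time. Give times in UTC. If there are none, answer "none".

Jamal → UTC: 03:00–03:30, 08:30–10:00.
Jun → UTC: 11:00–12:15, 12:45–15:30, 16:15–18:15.
Jamal ∩ Jun: (none).
Windows ≥ 75 min: (none).

none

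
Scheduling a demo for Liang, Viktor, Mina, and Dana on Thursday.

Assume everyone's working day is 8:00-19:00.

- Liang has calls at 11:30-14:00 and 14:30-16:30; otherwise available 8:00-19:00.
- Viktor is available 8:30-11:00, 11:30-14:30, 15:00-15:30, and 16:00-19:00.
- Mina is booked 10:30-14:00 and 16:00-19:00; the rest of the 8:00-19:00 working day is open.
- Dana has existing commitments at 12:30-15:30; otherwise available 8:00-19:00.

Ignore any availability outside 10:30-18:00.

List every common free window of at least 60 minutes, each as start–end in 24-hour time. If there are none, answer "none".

Liang free within 08:00–19:00: 08:00–11:30, 14:00–14:30, 16:30–19:00.
Mina free within 08:00–19:00: 08:00–10:30, 14:00–16:00.
Dana free within 08:00–19:00: 08:00–12:30, 15:30–19:00.
Liang ∩ Viktor: 08:30–11:00, 14:00–14:30, 16:30–19:00.
Liang ∩ Viktor ∩ Mina: 08:30–10:30, 14:00–14:30.
Liang ∩ Viktor ∩ Mina ∩ Dana: 08:30–10:30.
Restricted to 10:30–18:00: (none).
Windows ≥ 60 min: (none).

none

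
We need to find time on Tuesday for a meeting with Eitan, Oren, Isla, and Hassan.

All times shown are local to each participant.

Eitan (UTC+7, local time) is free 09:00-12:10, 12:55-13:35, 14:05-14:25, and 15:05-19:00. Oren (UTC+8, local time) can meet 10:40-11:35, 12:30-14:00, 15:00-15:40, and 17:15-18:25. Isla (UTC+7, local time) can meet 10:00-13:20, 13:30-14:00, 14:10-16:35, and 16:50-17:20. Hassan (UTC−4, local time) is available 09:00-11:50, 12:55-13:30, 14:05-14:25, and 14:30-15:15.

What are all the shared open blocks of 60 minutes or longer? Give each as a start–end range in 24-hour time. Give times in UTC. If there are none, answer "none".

Eitan → UTC: 02:00–05:10, 05:55–06:35, 07:05–07:25, 08:05–12:00.
Oren → UTC: 02:40–03:35, 04:30–06:00, 07:00–07:40, 09:15–10:25.
Isla → UTC: 03:00–06:20, 06:30–07:00, 07:10–09:35, 09:50–10:20.
Hassan → UTC: 13:00–15:50, 16:55–17:30, 18:05–18:25, 18:30–19:15.
Eitan ∩ Oren: 02:40–03:35, 04:30–05:10, 05:55–06:00, 07:05–07:25, 09:15–10:25.
Eitan ∩ Oren ∩ Isla: 03:00–03:35, 04:30–05:10, 05:55–06:00, 07:10–07:25, 09:15–09:35, 09:50–10:20.
Eitan ∩ Oren ∩ Isla ∩ Hassan: (none).
Windows ≥ 60 min: (none).

none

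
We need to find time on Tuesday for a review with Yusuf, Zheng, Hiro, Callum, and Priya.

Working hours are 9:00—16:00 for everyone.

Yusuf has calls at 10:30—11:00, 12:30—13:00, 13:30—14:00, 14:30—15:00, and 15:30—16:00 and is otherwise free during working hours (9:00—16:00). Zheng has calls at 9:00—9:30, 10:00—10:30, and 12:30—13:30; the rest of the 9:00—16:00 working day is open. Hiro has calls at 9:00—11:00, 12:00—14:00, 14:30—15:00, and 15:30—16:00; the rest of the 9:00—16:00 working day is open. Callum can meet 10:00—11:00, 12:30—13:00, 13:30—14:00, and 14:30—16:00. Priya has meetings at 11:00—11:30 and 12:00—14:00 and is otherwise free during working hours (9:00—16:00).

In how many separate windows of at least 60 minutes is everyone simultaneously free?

Yusuf free within 09:00–16:00: 09:00–10:30, 11:00–12:30, 13:00–13:30, 14:00–14:30, 15:00–15:30.
Zheng free within 09:00–16:00: 09:30–10:00, 10:30–12:30, 13:30–16:00.
Hiro free within 09:00–16:00: 11:00–12:00, 14:00–14:30, 15:00–15:30.
Priya free within 09:00–16:00: 09:00–11:00, 11:30–12:00, 14:00–16:00.
Yusuf ∩ Zheng: 09:30–10:00, 11:00–12:30, 14:00–14:30, 15:00–15:30.
Yusuf ∩ Zheng ∩ Hiro: 11:00–12:00, 14:00–14:30, 15:00–15:30.
Yusuf ∩ Zheng ∩ Hiro ∩ Callum: 15:00–15:30.
Yusuf ∩ Zheng ∩ Hiro ∩ Callum ∩ Priya: 15:00–15:30.
Windows ≥ 60 min: (none).
That's 0 windows.

0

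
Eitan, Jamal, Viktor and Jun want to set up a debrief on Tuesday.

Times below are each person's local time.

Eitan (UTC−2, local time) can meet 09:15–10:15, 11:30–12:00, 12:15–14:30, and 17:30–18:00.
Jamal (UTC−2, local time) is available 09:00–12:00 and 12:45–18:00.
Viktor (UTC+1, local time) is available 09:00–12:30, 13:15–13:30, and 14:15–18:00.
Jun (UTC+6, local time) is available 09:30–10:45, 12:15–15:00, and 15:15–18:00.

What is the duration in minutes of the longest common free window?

15 minutes

Eitan → UTC: 11:15–12:15, 13:30–14:00, 14:15–16:30, 19:30–20:00.
Jamal → UTC: 11:00–14:00, 14:45–20:00.
Viktor → UTC: 08:00–11:30, 12:15–12:30, 13:15–17:00.
Jun → UTC: 03:30–04:45, 06:15–09:00, 09:15–12:00.
Eitan ∩ Jamal: 11:15–12:15, 13:30–14:00, 14:45–16:30, 19:30–20:00.
Eitan ∩ Jamal ∩ Viktor: 11:15–11:30, 13:30–14:00, 14:45–16:30.
Eitan ∩ Jamal ∩ Viktor ∩ Jun: 11:15–11:30.
Single common window of 15 minutes.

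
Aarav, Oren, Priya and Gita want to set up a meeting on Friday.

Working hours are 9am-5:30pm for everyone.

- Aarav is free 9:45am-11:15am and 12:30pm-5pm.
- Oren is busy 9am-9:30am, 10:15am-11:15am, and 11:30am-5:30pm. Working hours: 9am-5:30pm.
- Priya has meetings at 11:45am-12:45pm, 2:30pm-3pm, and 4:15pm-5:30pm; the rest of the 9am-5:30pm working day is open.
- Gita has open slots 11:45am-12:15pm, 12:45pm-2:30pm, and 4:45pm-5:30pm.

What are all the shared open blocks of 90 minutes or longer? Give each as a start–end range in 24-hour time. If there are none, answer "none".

Oren free within 09:00–17:30: 09:30–10:15, 11:15–11:30.
Priya free within 09:00–17:30: 09:00–11:45, 12:45–14:30, 15:00–16:15.
Aarav ∩ Oren: 09:45–10:15.
Aarav ∩ Oren ∩ Priya: 09:45–10:15.
Aarav ∩ Oren ∩ Priya ∩ Gita: (none).
Windows ≥ 90 min: (none).

none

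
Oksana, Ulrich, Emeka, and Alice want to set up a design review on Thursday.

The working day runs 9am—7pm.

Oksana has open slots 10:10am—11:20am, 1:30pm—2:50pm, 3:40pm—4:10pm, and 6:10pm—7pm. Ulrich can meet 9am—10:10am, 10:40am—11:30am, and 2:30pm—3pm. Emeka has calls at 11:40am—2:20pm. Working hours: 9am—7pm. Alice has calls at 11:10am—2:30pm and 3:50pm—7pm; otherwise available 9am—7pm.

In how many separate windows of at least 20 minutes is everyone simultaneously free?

2

Emeka free within 09:00–19:00: 09:00–11:40, 14:20–19:00.
Alice free within 09:00–19:00: 09:00–11:10, 14:30–15:50.
Oksana ∩ Ulrich: 10:40–11:20, 14:30–14:50.
Oksana ∩ Ulrich ∩ Emeka: 10:40–11:20, 14:30–14:50.
Oksana ∩ Ulrich ∩ Emeka ∩ Alice: 10:40–11:10, 14:30–14:50.
Windows ≥ 20 min: 10:40–11:10, 14:30–14:50.
That's 2 windows.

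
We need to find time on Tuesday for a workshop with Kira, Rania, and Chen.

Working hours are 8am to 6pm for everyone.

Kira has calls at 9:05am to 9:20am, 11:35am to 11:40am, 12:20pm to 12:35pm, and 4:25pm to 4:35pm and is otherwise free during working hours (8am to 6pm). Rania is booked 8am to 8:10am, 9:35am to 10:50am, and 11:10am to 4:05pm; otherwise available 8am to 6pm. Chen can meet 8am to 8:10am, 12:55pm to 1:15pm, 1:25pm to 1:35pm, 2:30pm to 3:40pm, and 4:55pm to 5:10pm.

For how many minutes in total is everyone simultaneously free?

15 minutes

Kira free within 08:00–18:00: 08:00–09:05, 09:20–11:35, 11:40–12:20, 12:35–16:25, 16:35–18:00.
Rania free within 08:00–18:00: 08:10–09:35, 10:50–11:10, 16:05–18:00.
Kira ∩ Rania: 08:10–09:05, 09:20–09:35, 10:50–11:10, 16:05–16:25, 16:35–18:00.
Kira ∩ Rania ∩ Chen: 16:55–17:10.
Total common minutes: 15.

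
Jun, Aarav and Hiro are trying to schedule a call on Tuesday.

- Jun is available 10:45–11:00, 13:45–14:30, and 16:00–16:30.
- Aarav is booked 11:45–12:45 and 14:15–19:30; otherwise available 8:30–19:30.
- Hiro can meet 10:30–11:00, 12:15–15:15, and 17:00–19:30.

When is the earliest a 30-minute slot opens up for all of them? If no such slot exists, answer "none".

13:45

Aarav free within 08:30–19:30: 08:30–11:45, 12:45–14:15.
Jun ∩ Aarav: 10:45–11:00, 13:45–14:15.
Jun ∩ Aarav ∩ Hiro: 10:45–11:00, 13:45–14:15.
Windows ≥ 30 min: 13:45–14:15.
Earliest such window starts at 13:45.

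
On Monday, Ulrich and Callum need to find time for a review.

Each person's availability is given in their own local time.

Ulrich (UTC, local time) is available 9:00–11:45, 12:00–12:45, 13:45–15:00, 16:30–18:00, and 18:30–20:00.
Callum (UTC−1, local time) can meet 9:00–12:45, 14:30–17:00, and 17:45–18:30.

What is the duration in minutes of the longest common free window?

105 minutes

Ulrich → UTC: 09:00–11:45, 12:00–12:45, 13:45–15:00, 16:30–18:00, 18:30–20:00.
Callum → UTC: 10:00–13:45, 15:30–18:00, 18:45–19:30.
Ulrich ∩ Callum: 10:00–11:45, 12:00–12:45, 16:30–18:00, 18:45–19:30.
Common window lengths: 105, 45, 90, 45 min; longest is 105.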